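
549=549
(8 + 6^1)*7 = 98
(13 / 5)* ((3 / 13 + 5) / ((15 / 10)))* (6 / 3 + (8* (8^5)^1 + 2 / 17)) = 35651872 / 15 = 2376791.47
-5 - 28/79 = -423/79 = -5.35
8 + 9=17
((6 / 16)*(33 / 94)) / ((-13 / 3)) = -297 / 9776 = -0.03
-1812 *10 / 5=-3624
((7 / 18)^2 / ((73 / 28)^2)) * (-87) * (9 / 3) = -278516 / 47961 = -5.81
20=20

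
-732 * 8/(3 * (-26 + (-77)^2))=-0.33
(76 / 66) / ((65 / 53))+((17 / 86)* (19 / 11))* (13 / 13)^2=236189 / 184470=1.28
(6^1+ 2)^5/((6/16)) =262144/3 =87381.33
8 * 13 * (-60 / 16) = -390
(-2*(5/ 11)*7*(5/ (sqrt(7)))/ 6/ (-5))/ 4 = 0.10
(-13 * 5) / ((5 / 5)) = -65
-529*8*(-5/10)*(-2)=-4232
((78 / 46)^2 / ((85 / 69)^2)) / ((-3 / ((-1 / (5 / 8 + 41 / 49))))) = 596232 / 1379975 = 0.43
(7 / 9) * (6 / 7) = 2 / 3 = 0.67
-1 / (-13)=1 / 13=0.08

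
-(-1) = 1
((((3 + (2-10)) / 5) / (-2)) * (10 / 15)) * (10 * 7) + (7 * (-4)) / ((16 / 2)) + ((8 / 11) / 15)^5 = 19.83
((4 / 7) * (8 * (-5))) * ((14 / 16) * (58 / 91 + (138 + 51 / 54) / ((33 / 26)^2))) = -1549884320 / 891891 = -1737.75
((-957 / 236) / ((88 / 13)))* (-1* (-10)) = -5655 / 944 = -5.99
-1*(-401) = 401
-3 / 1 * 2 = -6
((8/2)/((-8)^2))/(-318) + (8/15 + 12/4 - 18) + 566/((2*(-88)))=-1649449/93280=-17.68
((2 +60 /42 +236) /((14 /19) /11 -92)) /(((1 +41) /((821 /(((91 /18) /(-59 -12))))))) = 30627606966 /42837613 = 714.97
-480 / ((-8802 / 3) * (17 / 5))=400 / 8313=0.05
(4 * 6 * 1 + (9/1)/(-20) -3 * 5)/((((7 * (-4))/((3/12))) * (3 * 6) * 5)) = -19/22400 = -0.00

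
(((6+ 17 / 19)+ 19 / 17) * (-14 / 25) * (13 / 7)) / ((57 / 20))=-269152 / 92055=-2.92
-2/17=-0.12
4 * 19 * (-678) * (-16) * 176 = 145102848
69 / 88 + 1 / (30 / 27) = 741 / 440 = 1.68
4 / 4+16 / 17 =1.94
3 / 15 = 1 / 5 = 0.20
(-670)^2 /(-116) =-3869.83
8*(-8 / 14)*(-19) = 608 / 7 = 86.86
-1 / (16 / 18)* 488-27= -576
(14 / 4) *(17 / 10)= 119 / 20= 5.95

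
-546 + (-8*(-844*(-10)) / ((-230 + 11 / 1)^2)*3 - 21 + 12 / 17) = -570.52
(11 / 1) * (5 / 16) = 3.44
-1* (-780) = 780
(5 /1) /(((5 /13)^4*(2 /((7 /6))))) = 199927 /1500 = 133.28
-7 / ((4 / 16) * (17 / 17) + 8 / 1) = -28 / 33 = -0.85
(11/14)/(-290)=-11/4060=-0.00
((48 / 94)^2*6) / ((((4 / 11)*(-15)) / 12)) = -38016 / 11045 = -3.44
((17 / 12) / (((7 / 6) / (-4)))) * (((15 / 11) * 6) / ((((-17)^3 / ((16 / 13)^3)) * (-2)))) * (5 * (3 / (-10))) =552960 / 48889841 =0.01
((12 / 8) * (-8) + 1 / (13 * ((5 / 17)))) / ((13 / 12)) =-9156 / 845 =-10.84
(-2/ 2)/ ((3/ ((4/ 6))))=-2/ 9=-0.22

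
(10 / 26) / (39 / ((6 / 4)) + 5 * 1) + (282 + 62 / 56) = 3194721 / 11284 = 283.12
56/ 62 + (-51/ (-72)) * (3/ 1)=751/ 248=3.03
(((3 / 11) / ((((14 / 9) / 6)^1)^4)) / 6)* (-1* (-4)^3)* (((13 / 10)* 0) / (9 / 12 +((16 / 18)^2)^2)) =0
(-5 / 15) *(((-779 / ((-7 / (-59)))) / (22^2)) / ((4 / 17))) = 781337 / 40656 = 19.22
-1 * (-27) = 27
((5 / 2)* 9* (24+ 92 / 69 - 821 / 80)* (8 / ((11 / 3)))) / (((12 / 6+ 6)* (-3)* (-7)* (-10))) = -10851 / 24640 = -0.44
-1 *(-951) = 951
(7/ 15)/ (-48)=-7/ 720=-0.01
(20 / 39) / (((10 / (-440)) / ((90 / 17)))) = -119.46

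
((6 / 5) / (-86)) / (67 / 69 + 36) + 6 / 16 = 1643739 / 4387720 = 0.37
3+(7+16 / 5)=66 / 5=13.20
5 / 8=0.62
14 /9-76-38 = -1012 /9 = -112.44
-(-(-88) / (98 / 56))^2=-2528.65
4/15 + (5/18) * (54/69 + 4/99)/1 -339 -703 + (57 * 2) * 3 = -71674751/102465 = -699.50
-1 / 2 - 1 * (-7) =13 / 2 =6.50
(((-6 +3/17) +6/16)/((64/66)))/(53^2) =-24453/12224768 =-0.00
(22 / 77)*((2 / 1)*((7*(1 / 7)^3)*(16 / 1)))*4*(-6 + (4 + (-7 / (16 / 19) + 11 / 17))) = -42064 / 5831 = -7.21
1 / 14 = 0.07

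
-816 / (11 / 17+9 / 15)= -34680 / 53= -654.34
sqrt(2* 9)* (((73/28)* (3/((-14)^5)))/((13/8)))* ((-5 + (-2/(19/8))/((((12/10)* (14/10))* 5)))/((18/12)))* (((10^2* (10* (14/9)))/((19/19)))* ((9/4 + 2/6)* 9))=575650625* sqrt(2)/174355818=4.67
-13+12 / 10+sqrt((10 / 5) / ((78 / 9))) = -59 / 5+sqrt(39) / 13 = -11.32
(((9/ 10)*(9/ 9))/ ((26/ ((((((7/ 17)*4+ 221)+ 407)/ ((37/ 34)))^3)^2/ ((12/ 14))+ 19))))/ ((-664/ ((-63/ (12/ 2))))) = 21225853886572330736054707071/ 885894014499520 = 23959811827562.39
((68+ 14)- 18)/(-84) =-16/21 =-0.76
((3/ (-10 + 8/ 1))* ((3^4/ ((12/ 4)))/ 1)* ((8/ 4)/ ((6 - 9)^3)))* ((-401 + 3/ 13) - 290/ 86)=-677745/ 559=-1212.42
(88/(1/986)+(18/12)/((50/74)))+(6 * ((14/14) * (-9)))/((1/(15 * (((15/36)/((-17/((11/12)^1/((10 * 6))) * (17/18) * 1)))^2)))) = 92763334835011/1069068800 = 86770.22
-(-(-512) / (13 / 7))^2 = -12845056 / 169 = -76006.25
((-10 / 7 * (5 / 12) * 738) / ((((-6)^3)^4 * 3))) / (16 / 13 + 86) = -13325 / 17279298183168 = -0.00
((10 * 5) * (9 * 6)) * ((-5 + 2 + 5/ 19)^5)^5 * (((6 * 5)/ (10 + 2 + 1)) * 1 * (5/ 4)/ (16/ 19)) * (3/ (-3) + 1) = 0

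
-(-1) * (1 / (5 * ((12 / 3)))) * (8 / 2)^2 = 4 / 5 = 0.80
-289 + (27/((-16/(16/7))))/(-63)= -14158/49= -288.94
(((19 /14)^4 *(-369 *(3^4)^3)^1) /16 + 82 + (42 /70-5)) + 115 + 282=-127779408546357 /3073280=-41577535.58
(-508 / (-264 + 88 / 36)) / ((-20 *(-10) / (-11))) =-0.11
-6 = -6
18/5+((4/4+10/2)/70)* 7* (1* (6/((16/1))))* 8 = 27/5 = 5.40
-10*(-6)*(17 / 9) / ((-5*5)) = -68 / 15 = -4.53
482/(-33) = -14.61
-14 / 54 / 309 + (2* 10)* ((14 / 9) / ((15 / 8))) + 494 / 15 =2065939 / 41715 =49.53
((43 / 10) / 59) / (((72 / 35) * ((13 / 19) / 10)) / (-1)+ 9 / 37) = 1058015 / 1487862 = 0.71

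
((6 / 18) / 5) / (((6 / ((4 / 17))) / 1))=0.00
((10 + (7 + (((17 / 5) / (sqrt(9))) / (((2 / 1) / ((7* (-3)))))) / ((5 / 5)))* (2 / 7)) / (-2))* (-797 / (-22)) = -34271 / 220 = -155.78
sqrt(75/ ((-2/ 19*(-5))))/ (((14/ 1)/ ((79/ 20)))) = 79*sqrt(570)/ 560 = 3.37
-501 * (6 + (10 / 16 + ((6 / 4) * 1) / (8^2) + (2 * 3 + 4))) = -1067631 / 128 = -8340.87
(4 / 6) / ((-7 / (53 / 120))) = -53 / 1260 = -0.04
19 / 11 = 1.73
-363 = -363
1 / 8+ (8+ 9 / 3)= 89 / 8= 11.12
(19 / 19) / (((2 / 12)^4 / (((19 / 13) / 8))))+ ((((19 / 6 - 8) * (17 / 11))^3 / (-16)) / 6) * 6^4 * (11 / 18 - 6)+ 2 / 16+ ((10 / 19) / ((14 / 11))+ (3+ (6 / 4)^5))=-2491449802967 / 82846764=-30072.99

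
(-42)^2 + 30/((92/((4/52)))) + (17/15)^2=237522397/134550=1765.31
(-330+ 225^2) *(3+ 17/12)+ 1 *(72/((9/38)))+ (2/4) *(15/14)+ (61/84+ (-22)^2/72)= 56056955/252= 222448.23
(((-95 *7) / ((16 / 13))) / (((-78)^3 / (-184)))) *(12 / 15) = -3059 / 18252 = -0.17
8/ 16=1/ 2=0.50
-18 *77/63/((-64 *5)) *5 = 11/32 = 0.34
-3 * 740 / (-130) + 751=9985 / 13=768.08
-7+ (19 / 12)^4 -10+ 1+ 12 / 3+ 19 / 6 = -52847 / 20736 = -2.55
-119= -119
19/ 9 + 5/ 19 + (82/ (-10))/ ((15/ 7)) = -6209/ 4275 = -1.45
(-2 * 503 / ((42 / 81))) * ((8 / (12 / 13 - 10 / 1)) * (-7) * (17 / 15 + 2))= -11063988 / 295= -37505.04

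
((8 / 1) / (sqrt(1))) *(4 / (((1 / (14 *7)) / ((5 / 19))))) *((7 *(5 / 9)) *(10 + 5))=2744000 / 57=48140.35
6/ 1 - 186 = -180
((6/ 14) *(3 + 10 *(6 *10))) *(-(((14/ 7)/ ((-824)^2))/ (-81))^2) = -67/ 196043825746944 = -0.00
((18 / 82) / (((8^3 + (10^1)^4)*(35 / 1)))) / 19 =1 / 31845520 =0.00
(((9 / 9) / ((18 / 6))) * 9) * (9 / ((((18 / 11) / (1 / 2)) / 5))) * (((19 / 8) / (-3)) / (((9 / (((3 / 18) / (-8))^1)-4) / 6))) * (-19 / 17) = -59565 / 118592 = -0.50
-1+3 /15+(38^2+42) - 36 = 7246 /5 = 1449.20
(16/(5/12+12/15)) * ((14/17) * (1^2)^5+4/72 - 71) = -3433120/3723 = -922.14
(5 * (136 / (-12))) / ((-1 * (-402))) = -0.14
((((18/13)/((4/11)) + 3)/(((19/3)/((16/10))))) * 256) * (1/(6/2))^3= 60416/3705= 16.31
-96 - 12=-108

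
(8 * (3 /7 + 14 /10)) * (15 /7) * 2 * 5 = 15360 /49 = 313.47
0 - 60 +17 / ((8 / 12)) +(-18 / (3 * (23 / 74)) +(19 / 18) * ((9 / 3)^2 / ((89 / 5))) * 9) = -100305 / 2047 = -49.00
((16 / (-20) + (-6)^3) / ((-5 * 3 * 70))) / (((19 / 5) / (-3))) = -542 / 3325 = -0.16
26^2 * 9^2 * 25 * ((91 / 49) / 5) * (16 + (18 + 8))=21354840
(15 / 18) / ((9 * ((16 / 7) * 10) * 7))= 1 / 1728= 0.00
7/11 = 0.64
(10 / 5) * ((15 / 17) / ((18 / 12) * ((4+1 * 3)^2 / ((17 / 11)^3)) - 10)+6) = 1186104 / 97397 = 12.18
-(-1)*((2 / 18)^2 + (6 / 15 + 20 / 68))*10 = 9728 / 1377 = 7.06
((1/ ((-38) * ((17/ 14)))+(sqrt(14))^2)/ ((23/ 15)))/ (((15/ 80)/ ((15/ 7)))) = 774000/ 7429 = 104.19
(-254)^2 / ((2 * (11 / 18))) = 580644 / 11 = 52785.82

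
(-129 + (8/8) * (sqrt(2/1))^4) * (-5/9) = 69.44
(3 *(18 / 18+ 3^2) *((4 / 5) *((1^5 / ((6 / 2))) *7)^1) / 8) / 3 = 7 / 3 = 2.33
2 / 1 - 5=-3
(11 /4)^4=14641 /256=57.19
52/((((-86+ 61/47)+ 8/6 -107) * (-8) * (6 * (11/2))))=611/590524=0.00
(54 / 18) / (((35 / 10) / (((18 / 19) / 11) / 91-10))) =-1141032 / 133133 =-8.57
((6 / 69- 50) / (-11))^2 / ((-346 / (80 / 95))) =-10543232 / 210397583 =-0.05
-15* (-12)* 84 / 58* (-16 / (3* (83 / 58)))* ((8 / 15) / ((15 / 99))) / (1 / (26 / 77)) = -479232 / 415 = -1154.78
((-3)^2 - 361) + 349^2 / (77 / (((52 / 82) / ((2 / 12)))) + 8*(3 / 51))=303685468 / 54917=5529.90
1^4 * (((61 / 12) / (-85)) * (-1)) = 61 / 1020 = 0.06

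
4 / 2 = 2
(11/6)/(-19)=-0.10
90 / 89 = 1.01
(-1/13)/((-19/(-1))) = -1/247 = -0.00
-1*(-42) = 42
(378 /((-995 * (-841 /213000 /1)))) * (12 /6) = 32205600 /167359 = 192.43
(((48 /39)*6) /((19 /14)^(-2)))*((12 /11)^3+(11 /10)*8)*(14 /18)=194085152 /1816815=106.83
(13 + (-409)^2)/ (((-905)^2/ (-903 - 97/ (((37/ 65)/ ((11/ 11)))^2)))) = -275371277408/ 1121245225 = -245.59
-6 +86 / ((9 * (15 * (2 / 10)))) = -76 / 27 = -2.81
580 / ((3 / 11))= 2126.67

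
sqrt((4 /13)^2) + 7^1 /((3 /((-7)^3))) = -31201 /39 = -800.03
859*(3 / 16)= 2577 / 16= 161.06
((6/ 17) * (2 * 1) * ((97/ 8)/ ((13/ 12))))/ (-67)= -1746/ 14807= -0.12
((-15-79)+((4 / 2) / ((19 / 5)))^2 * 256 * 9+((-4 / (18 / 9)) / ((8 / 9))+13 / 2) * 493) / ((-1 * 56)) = -3811405 / 80864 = -47.13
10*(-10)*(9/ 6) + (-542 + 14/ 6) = -2069/ 3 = -689.67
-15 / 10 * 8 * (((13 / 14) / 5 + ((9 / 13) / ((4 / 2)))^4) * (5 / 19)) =-9599937 / 15194452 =-0.63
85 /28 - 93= -89.96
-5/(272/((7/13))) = -35/3536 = -0.01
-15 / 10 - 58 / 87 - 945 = -5683 / 6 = -947.17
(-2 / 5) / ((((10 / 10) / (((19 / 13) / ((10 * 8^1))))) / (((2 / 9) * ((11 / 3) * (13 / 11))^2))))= -0.03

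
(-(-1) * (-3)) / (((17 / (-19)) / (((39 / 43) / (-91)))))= -171 / 5117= -0.03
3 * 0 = 0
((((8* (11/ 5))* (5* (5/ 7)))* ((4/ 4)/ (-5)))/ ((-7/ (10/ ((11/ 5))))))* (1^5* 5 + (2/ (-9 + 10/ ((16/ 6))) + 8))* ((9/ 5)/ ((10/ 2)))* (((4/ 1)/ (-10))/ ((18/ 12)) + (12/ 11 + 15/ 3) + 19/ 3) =1701088/ 3773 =450.86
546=546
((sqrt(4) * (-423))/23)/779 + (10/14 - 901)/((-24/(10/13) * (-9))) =-286439579/88044138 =-3.25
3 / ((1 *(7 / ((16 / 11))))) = 48 / 77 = 0.62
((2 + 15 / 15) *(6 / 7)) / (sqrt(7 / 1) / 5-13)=-0.21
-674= -674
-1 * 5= -5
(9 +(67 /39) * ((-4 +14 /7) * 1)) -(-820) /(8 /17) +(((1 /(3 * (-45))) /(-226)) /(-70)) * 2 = 12133356631 /6941025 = 1748.06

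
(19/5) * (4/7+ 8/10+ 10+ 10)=14212/175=81.21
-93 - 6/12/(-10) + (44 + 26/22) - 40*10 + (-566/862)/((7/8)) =-297699733/663740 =-448.52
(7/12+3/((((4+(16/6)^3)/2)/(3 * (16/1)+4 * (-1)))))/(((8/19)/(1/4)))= 426911/59520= 7.17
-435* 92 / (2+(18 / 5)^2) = -500250 / 187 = -2675.13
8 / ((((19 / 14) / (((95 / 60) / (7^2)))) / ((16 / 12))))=16 / 63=0.25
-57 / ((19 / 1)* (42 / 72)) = -36 / 7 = -5.14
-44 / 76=-0.58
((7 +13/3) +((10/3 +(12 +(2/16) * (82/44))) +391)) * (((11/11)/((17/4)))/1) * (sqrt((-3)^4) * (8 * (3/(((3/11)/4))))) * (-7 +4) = -934521.88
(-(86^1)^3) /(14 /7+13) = -636056 /15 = -42403.73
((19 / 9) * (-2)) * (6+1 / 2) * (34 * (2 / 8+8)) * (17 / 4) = -32717.21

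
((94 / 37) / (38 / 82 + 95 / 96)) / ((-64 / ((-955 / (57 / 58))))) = 106736530 / 4020457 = 26.55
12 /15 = 4 /5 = 0.80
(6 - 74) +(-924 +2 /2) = -991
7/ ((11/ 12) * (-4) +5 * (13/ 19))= -57/ 2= -28.50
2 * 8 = 16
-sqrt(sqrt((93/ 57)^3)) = -19^(1/ 4)*31^(3/ 4)/ 19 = -1.44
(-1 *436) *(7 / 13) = -3052 / 13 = -234.77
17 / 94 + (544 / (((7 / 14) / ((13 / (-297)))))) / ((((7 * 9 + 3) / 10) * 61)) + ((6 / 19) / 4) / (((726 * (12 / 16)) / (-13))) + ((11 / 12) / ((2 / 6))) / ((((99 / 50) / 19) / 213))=3000938389762 / 533889873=5620.89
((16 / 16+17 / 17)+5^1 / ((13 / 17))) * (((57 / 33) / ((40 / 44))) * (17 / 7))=35853 / 910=39.40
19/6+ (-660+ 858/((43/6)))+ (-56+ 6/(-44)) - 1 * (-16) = -819116/1419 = -577.25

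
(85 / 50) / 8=17 / 80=0.21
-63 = -63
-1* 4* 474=-1896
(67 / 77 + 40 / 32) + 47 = 15129 / 308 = 49.12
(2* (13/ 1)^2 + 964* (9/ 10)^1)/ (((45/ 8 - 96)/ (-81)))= 1080.54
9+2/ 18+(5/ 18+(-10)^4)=180169/ 18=10009.39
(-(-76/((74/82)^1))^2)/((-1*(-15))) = -9709456/20535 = -472.82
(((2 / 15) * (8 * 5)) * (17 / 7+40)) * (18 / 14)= 14256 / 49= 290.94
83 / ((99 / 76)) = 6308 / 99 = 63.72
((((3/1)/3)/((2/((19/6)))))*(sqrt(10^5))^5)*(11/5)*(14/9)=146300000000000*sqrt(10)/27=17134860062319.77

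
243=243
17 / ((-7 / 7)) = -17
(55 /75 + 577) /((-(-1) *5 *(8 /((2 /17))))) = 4333 /2550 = 1.70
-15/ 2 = -7.50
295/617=0.48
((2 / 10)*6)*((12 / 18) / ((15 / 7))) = 28 / 75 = 0.37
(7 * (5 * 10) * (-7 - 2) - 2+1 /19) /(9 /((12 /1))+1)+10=-238218 /133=-1791.11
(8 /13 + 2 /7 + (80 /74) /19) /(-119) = -61286 /7612787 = -0.01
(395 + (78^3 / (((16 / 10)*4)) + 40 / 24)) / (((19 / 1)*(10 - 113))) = -894545 / 23484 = -38.09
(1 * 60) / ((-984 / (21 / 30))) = -7 / 164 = -0.04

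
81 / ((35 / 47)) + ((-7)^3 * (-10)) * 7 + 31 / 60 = 10130101 / 420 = 24119.29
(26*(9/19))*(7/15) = 546/95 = 5.75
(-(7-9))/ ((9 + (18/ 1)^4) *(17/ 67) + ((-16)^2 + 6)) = 134/ 1802299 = 0.00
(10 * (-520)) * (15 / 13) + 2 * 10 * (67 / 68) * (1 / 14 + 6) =-82325 / 14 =-5880.36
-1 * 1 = -1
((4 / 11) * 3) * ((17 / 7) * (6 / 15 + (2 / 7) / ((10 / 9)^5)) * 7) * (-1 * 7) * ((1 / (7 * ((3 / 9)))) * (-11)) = 30454497 / 87500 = 348.05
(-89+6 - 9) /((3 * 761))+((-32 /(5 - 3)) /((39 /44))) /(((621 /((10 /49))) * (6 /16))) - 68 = -184384906136 /2709306873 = -68.06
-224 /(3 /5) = -1120 /3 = -373.33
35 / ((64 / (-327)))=-11445 / 64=-178.83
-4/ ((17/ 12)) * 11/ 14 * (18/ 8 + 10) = -462/ 17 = -27.18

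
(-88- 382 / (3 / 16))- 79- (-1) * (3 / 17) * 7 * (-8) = -112925 / 51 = -2214.22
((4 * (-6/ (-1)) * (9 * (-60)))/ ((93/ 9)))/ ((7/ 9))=-349920/ 217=-1612.53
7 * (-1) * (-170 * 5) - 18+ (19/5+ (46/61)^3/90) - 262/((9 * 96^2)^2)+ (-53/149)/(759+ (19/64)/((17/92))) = 142864493683399026806426521/24068262114702112849920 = 5935.80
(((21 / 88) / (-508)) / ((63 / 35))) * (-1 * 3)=35 / 44704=0.00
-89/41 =-2.17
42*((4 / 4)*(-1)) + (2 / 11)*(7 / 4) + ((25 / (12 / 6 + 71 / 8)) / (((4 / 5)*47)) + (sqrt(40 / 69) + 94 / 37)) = -130076129 / 3328446 + 2*sqrt(690) / 69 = -38.32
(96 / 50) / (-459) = -0.00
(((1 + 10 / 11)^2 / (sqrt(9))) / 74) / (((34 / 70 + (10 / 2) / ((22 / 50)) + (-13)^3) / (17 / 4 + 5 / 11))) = -1065015 / 30131391928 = -0.00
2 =2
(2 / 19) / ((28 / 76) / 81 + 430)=162 / 661777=0.00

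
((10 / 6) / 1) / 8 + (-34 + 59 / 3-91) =-841 / 8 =-105.12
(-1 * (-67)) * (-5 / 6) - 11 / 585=-65347 / 1170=-55.85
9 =9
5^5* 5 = 15625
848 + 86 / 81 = 68774 / 81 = 849.06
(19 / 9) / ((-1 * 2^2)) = -19 / 36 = -0.53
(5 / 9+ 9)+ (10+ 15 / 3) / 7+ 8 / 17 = 13033 / 1071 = 12.17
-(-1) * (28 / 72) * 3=7 / 6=1.17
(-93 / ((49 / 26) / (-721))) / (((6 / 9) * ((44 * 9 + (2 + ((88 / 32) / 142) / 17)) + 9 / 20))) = 2004054520 / 14962283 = 133.94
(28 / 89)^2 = 784 / 7921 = 0.10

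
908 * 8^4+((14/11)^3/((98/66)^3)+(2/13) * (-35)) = 16583748910/4459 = 3719163.25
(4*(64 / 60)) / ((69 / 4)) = 256 / 1035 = 0.25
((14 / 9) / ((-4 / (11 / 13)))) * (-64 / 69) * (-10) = -24640 / 8073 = -3.05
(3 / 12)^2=1 / 16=0.06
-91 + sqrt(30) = -85.52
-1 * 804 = -804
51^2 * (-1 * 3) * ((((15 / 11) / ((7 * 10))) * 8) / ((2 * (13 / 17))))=-795906 / 1001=-795.11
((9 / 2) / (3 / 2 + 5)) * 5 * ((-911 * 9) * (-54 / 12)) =3320595 / 26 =127715.19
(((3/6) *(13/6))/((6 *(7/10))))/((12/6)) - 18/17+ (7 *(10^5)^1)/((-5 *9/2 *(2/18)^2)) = -21591367967/8568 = -2520000.93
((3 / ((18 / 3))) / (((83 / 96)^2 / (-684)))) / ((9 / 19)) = -6653952 / 6889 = -965.88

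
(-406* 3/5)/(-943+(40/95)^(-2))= 0.26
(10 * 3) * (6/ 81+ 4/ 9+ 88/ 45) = 668/ 9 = 74.22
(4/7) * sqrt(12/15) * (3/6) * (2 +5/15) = 4 * sqrt(5)/15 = 0.60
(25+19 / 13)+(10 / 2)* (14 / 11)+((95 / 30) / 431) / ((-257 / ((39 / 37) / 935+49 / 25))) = 24528141663739 / 747236951175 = 32.83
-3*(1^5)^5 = -3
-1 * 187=-187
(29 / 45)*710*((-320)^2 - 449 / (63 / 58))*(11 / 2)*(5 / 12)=363808508855 / 3402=106939596.96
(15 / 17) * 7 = 105 / 17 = 6.18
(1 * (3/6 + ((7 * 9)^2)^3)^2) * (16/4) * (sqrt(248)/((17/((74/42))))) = 1157119745248240009039514 * sqrt(62)/357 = 25521484552546730195820.82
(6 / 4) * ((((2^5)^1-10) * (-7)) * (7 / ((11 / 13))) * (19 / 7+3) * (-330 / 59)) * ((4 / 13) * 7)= 7761600 / 59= 131552.54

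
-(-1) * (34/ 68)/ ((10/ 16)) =4/ 5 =0.80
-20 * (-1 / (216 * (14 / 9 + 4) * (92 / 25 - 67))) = -5 / 18996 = -0.00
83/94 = 0.88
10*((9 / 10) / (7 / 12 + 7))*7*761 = 82188 / 13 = 6322.15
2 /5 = 0.40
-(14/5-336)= 1666/5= 333.20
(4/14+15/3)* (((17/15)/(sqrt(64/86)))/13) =629* sqrt(86)/10920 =0.53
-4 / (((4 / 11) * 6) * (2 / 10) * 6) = -55 / 36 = -1.53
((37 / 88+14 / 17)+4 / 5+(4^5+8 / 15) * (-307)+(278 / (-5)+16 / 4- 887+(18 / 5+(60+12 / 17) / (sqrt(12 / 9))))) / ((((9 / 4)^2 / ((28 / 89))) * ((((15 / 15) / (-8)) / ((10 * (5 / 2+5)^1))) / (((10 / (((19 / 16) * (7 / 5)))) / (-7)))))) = -10105851.62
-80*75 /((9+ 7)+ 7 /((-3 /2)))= -9000 /17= -529.41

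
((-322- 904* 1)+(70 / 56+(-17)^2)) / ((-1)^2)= -3743 / 4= -935.75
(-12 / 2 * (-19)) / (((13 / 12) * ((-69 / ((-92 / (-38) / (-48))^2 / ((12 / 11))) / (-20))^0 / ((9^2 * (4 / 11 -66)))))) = -80003376 / 143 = -559464.17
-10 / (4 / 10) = -25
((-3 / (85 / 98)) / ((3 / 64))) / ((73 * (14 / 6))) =-2688 / 6205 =-0.43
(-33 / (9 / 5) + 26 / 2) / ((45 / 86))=-1376 / 135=-10.19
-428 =-428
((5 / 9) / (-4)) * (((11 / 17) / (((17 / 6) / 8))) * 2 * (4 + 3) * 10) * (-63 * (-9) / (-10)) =2014.26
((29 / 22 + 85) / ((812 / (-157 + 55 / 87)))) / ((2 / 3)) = -6458499 / 259028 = -24.93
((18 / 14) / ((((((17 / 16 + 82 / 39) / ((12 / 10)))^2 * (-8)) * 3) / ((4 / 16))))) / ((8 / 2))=-328536 / 682609375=-0.00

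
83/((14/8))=332/7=47.43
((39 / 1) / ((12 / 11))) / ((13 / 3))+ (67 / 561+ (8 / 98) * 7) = 140443 / 15708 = 8.94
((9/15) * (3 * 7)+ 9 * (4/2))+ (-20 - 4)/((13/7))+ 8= 1669/65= 25.68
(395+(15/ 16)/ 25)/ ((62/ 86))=1358929/ 2480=547.96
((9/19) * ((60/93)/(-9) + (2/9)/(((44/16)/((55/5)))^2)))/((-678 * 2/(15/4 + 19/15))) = -0.01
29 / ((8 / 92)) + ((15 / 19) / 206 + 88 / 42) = 13792115 / 41097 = 335.60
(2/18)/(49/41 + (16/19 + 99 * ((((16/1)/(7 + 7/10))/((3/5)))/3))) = 5453/5708781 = 0.00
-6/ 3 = -2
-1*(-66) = 66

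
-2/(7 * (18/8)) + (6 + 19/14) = 911/126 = 7.23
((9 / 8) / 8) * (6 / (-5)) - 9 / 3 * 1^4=-3.17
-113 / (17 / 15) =-1695 / 17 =-99.71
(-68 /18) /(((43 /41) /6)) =-2788 /129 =-21.61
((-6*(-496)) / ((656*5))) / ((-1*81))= -62 / 5535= -0.01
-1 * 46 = -46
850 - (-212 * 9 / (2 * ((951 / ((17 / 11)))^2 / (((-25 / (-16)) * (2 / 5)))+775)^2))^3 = 385627857131196647020825549919660781110917708969529216650 / 453679831919054878848030058719713747183140218111003049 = 850.00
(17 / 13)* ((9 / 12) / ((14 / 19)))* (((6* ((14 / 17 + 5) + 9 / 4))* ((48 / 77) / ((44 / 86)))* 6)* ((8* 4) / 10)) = 581298768 / 385385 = 1508.36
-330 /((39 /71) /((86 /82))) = -335830 /533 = -630.08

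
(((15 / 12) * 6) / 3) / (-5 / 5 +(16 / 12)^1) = 15 / 2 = 7.50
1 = 1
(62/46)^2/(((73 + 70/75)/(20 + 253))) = 3935295/586661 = 6.71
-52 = -52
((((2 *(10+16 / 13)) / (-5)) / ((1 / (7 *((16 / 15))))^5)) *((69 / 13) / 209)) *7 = -828512072105984 / 44703140625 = -18533.64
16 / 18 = 0.89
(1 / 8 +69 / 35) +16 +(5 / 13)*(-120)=-102129 / 3640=-28.06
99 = 99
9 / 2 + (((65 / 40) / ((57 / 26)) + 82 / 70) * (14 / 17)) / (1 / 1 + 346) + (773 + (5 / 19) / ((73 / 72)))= 95453972062 / 122728695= 777.76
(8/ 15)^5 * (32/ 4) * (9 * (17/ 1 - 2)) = 262144/ 5625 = 46.60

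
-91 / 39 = -7 / 3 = -2.33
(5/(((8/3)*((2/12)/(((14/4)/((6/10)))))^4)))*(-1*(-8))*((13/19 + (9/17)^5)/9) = 146911727725000/80931849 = 1815252.33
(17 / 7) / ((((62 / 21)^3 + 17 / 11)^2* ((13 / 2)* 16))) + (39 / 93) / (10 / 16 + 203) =84805679121860629 / 40560871318879649400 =0.00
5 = 5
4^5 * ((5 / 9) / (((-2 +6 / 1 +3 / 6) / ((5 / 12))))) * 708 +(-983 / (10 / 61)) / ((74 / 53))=1977970841 / 59940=32999.18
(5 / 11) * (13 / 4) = 65 / 44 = 1.48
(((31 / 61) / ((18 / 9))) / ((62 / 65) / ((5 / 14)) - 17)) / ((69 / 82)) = -413075 / 19601313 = -0.02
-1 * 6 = -6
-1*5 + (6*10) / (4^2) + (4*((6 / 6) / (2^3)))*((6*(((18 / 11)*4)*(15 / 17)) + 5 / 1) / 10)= 137 / 187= 0.73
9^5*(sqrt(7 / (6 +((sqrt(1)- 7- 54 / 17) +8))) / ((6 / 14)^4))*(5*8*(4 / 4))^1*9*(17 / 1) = 5356006740*sqrt(9758) / 41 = 12904395499.35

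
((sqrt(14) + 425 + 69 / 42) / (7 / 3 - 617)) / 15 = -5973 / 129080 - sqrt(14) / 9220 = -0.05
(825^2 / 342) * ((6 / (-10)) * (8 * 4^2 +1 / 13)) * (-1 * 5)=377746875 / 494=764669.79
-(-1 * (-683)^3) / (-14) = 318611987 / 14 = 22757999.07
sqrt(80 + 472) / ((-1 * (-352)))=sqrt(138) / 176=0.07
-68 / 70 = -34 / 35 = -0.97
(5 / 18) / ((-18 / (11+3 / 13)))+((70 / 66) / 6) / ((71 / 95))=51980 / 822393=0.06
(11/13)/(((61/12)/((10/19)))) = 1320/15067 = 0.09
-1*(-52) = 52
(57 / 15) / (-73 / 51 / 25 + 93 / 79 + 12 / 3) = 382755 / 515708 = 0.74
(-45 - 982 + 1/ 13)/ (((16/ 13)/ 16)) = -13350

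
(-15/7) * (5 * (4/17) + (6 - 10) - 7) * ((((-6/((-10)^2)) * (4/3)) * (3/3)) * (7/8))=-501/340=-1.47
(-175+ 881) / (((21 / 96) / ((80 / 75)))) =361472 / 105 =3442.59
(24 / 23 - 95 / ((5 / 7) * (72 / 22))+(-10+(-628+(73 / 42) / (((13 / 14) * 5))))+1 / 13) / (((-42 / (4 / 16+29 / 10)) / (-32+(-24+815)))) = 400882867 / 10400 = 38546.43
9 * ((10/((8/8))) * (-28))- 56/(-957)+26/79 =-190490254/75603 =-2519.61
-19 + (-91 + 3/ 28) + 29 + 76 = -4.89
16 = 16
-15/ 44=-0.34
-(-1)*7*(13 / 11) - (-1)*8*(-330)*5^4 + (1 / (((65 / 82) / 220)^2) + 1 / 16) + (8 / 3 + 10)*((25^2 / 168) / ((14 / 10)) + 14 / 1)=-20629965644657 / 13117104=-1572753.07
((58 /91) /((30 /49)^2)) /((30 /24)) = 19894 /14625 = 1.36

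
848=848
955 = 955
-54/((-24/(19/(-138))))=-57/184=-0.31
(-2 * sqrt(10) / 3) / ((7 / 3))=-0.90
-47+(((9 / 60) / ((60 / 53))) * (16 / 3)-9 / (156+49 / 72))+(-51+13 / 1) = -71367082 / 846075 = -84.35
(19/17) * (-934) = -1043.88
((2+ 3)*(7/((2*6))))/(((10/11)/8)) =77/3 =25.67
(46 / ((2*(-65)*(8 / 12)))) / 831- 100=-3601023 / 36010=-100.00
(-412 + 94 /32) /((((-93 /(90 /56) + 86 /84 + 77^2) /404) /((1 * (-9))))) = 69409725 /274034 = 253.29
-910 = -910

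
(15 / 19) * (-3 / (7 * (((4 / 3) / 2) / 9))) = -1215 / 266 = -4.57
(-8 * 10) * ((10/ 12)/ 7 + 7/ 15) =-328/ 7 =-46.86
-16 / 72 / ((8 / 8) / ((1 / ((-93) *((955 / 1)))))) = 0.00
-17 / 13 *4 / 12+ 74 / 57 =213 / 247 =0.86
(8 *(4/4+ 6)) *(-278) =-15568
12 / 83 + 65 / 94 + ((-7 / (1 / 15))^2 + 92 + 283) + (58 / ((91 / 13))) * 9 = 626717905 / 54614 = 11475.41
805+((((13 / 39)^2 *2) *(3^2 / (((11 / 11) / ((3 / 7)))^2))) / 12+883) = 165427 / 98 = 1688.03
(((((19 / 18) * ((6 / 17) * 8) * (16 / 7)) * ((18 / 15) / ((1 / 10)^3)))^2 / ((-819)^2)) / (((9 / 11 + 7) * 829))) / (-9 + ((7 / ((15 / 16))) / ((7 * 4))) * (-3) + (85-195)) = -26024345600000 / 202820353267918113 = -0.00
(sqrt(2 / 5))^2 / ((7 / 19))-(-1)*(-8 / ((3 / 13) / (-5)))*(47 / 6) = 428042 / 315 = 1358.86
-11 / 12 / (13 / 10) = -55 / 78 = -0.71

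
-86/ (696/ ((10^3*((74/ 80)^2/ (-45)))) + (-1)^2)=117734/ 48743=2.42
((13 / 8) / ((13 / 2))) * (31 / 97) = 31 / 388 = 0.08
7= 7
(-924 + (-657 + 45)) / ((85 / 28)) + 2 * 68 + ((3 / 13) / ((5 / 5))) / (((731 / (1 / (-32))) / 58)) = -281271347 / 760240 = -369.98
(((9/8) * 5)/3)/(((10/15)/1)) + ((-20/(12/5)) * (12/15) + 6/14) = -1151/336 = -3.43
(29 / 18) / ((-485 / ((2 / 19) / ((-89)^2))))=-29 / 656928135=-0.00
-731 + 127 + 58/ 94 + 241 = -362.38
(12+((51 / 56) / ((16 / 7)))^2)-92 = -1308119 / 16384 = -79.84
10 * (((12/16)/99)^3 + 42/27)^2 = 64000723987205/2644926400512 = 24.20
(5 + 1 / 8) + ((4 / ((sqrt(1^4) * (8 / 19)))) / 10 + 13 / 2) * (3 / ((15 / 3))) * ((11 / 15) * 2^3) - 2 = 29349 / 1000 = 29.35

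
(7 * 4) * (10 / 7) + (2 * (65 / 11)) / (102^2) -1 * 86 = -2632147 / 57222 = -46.00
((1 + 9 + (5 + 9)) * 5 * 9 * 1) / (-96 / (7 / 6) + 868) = 378 / 275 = 1.37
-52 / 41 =-1.27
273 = 273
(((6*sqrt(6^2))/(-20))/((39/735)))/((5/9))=-3969/65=-61.06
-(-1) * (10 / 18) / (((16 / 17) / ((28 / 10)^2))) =4.63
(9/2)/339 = 3/226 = 0.01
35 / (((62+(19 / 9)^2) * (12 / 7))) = 945 / 3076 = 0.31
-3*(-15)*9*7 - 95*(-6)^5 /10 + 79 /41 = 3145066 /41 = 76708.93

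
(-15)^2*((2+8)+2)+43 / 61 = 164743 / 61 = 2700.70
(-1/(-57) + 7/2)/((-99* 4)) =-401/45144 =-0.01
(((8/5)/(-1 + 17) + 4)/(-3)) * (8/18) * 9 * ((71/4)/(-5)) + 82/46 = 21.19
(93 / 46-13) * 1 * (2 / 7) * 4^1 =-2020 / 161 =-12.55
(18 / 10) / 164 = 9 / 820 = 0.01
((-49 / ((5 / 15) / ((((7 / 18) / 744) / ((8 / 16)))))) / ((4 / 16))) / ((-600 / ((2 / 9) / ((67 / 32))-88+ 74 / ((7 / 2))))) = -3451511 / 50471100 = -0.07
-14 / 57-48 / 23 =-3058 / 1311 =-2.33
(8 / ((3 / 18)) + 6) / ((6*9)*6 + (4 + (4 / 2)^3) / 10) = 45 / 271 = 0.17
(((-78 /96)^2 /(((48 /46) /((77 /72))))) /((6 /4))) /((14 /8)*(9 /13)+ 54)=0.01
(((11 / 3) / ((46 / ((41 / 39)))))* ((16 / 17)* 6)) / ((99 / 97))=0.46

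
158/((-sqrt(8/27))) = -237 * sqrt(6)/2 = -290.26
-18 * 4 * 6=-432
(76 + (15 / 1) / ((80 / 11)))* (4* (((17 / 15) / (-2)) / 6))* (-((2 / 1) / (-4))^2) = 21233 / 2880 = 7.37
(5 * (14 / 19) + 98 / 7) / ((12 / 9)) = 252 / 19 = 13.26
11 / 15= 0.73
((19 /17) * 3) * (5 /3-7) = -304 /17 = -17.88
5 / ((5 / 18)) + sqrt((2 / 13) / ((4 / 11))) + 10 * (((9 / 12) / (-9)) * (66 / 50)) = sqrt(286) / 26 + 169 / 10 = 17.55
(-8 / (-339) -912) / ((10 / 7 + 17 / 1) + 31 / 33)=-11902660 / 252781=-47.09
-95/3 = -31.67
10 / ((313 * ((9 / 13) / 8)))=1040 / 2817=0.37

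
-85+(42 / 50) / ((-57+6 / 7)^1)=-278424 / 3275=-85.01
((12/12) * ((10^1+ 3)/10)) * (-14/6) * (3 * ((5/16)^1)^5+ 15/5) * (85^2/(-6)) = 10990.57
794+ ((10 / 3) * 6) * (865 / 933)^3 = 657804284678 / 812166237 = 809.94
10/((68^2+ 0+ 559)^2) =0.00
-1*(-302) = 302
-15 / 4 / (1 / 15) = -225 / 4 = -56.25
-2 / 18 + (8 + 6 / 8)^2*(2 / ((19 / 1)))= 10873 / 1368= 7.95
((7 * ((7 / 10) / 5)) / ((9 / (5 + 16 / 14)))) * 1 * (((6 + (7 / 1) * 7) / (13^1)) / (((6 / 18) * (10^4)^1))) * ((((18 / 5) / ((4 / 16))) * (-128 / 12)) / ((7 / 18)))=-68112 / 203125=-0.34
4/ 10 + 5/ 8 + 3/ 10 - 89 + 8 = -3187/ 40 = -79.68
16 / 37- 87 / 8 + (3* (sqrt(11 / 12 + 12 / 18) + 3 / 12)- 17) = -7901 / 296 + sqrt(57) / 2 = -22.92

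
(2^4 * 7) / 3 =112 / 3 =37.33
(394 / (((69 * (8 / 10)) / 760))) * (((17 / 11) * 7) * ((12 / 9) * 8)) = 1425334400 / 2277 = 625970.31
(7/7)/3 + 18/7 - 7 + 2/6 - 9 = -268/21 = -12.76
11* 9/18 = 11/2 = 5.50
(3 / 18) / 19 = 1 / 114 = 0.01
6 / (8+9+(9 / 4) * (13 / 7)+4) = 56 / 235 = 0.24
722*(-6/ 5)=-866.40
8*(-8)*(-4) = 256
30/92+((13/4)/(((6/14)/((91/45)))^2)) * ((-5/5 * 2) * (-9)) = 60677653/46575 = 1302.79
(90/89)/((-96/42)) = -315/712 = -0.44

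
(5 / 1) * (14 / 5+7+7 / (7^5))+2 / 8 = 473017 / 9604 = 49.25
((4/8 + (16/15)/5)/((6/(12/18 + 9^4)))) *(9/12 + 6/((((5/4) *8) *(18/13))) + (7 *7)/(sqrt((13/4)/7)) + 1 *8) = 232113709/32400 + 20641691 *sqrt(91)/3510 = 63263.49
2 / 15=0.13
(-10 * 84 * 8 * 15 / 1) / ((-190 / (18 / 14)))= 12960 / 19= 682.11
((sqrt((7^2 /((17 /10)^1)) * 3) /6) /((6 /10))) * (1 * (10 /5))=35 * sqrt(510) /153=5.17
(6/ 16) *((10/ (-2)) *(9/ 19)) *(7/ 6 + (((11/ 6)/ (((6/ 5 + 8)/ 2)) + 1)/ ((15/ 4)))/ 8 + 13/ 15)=-25833/ 13984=-1.85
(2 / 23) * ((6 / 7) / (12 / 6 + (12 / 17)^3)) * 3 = 88434 / 930097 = 0.10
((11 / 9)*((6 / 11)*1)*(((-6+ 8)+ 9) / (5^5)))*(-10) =-44 / 1875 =-0.02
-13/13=-1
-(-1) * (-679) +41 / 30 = -20329 / 30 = -677.63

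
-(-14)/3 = 4.67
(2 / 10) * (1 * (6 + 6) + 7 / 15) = 187 / 75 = 2.49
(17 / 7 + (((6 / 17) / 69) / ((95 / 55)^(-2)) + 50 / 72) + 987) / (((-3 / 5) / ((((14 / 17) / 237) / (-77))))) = 59023984325 / 792581407002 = 0.07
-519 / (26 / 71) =-36849 / 26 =-1417.27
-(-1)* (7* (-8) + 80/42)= -1136/21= -54.10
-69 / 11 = -6.27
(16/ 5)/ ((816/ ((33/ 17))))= 11/ 1445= 0.01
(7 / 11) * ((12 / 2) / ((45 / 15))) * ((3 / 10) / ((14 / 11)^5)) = 43923 / 384160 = 0.11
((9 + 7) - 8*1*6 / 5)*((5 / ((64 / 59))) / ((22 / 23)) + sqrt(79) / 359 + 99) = 32*sqrt(79) / 1795 + 146177 / 220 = 664.60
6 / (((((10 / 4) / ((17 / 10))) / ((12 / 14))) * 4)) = 153 / 175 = 0.87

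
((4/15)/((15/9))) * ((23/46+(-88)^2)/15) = 10326/125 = 82.61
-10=-10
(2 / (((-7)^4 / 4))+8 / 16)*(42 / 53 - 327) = -41787513 / 254506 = -164.19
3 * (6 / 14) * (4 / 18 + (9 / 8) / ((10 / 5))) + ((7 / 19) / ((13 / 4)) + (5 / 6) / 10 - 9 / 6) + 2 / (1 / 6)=971473 / 82992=11.71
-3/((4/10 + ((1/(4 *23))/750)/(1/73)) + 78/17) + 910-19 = 5211005931/5852441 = 890.40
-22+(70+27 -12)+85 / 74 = 4747 / 74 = 64.15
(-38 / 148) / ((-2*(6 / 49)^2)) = 45619 / 5328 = 8.56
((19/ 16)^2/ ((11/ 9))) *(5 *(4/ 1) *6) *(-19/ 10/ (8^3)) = -185193/ 360448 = -0.51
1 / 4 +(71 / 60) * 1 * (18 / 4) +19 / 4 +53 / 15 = 1663 / 120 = 13.86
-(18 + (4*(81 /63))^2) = -2178 /49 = -44.45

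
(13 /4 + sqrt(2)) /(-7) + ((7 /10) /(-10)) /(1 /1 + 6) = -83 /175 - sqrt(2) /7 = -0.68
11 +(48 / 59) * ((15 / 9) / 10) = 657 / 59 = 11.14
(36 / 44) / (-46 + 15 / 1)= -9 / 341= -0.03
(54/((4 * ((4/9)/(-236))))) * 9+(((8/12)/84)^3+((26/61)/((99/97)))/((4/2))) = -86597139979309/1342252296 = -64516.29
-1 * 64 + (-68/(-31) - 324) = -11960/31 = -385.81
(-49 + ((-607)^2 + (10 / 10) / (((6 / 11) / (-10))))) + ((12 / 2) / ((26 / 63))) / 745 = 10703329892 / 29055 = 368381.69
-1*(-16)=16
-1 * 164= -164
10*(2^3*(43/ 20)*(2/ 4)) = 86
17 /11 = 1.55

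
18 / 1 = 18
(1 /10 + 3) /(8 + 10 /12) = 93 /265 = 0.35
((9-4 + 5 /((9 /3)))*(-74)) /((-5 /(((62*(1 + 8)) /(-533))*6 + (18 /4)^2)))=734598 /533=1378.23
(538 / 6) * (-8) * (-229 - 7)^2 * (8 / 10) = -479431168 / 15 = -31962077.87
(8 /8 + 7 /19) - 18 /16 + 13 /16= 321 /304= 1.06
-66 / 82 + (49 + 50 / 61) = 122586 / 2501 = 49.01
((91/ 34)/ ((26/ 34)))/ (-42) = -1/ 12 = -0.08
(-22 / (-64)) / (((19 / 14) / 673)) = 51821 / 304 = 170.46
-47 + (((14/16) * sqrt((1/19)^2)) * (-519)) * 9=-39841/152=-262.11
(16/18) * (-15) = -40/3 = -13.33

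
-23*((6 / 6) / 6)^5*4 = -23 / 1944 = -0.01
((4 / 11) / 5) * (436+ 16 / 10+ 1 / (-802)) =31.83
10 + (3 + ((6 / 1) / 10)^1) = 68 / 5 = 13.60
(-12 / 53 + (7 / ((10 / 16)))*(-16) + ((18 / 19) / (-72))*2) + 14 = -1666109 / 10070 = -165.45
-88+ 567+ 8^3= 991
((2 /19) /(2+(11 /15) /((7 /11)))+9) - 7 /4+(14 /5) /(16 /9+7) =75541951 /9936620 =7.60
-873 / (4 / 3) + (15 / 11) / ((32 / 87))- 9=-232335 / 352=-660.04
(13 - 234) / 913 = -221 / 913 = -0.24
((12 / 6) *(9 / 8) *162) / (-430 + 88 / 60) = -10935 / 12856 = -0.85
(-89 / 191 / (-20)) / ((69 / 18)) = 267 / 43930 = 0.01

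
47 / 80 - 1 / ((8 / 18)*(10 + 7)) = 619 / 1360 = 0.46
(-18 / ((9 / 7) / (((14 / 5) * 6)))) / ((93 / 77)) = -30184 / 155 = -194.74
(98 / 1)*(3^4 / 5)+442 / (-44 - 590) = 2515241 / 1585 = 1586.90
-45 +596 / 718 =-44.17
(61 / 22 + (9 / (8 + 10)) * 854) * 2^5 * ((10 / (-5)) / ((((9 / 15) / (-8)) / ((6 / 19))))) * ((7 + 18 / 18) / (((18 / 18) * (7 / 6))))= 794142.45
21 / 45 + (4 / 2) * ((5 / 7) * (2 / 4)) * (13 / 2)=1073 / 210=5.11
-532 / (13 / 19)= -10108 / 13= -777.54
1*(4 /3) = 4 /3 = 1.33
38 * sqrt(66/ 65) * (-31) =-1178 * sqrt(4290)/ 65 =-1187.03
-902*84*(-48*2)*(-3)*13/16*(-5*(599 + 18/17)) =53194350621.18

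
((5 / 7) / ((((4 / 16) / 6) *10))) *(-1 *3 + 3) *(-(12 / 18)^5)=0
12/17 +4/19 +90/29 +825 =7765429/9367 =829.02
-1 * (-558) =558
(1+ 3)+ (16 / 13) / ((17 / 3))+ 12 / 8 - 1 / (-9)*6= 8465 / 1326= 6.38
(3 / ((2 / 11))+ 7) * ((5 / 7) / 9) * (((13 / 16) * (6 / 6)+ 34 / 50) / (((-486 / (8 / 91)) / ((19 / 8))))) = -177707 / 148599360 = -0.00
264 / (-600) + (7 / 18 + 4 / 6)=277 / 450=0.62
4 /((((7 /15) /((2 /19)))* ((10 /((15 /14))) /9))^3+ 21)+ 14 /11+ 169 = 14707225125269 /86357354083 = 170.31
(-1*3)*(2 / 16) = -3 / 8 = -0.38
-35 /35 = -1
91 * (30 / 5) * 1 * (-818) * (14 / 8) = -781599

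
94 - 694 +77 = -523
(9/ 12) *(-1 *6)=-9/ 2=-4.50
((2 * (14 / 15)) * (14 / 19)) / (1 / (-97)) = -38024 / 285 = -133.42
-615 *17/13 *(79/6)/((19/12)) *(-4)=6607560/247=26751.26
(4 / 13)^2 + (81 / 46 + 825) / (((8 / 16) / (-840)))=-5398880392 / 3887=-1388958.17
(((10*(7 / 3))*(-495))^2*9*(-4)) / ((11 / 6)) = -2619540000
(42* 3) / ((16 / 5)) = 315 / 8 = 39.38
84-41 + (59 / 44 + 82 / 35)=71893 / 1540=46.68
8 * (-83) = -664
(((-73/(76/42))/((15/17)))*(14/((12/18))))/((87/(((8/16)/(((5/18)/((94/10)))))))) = -25722207/137750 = -186.73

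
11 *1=11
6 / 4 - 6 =-9 / 2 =-4.50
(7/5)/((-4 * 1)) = -7/20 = -0.35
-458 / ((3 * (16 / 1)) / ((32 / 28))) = -229 / 21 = -10.90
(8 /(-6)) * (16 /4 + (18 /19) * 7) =-808 /57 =-14.18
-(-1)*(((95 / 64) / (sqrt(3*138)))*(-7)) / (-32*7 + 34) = 7*sqrt(46) / 17664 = 0.00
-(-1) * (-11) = -11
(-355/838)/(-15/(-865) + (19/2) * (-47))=61415/64728377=0.00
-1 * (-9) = 9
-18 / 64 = -9 / 32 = -0.28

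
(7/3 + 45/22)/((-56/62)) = -8959/1848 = -4.85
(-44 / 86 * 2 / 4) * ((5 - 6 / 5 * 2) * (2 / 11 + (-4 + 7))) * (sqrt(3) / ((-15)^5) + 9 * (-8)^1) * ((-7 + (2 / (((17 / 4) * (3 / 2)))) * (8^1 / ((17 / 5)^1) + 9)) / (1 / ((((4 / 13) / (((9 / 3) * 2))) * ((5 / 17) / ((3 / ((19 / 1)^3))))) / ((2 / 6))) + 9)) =-148851823120 / 2559850157 - 3721295578 * sqrt(3) / 3498995183349375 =-58.15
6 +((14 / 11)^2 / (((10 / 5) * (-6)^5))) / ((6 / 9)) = 6.00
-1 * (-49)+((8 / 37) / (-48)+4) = 11765 / 222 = 53.00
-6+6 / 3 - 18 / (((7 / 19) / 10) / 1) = -3448 / 7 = -492.57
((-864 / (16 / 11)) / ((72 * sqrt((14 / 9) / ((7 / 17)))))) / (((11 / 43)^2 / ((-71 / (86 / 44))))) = 27477 * sqrt(34) / 68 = 2356.13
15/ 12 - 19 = -71/ 4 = -17.75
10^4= 10000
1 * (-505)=-505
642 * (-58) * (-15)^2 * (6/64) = -6283575/8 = -785446.88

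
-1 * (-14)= 14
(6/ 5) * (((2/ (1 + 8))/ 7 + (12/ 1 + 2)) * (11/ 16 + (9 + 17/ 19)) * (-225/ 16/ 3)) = -3554785/ 4256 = -835.24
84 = 84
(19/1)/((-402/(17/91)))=-323/36582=-0.01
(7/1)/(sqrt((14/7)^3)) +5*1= 7*sqrt(2)/4 +5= 7.47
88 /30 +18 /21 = 398 /105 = 3.79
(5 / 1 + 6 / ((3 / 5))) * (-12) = -180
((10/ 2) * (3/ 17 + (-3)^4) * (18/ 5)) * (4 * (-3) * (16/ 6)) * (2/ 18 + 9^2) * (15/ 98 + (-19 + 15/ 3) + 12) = 5834860800/ 833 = 7004634.81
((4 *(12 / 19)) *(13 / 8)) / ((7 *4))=0.15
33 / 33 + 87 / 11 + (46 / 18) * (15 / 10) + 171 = 12127 / 66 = 183.74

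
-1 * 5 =-5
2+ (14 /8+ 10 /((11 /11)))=55 /4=13.75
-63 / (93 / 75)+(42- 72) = -80.81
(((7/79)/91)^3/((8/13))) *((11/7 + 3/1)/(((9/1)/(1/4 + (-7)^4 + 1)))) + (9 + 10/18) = 50160811391/5249386233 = 9.56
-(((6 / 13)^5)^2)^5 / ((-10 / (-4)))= -1616562554929528121286279200913072586752 / 248964611489563539008570907677668091582005960023628671245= -0.00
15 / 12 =5 / 4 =1.25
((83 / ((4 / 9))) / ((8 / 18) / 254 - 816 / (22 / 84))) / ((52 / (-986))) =4630271283 / 4073978896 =1.14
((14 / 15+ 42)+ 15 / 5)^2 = 474721 / 225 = 2109.87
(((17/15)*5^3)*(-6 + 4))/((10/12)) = -340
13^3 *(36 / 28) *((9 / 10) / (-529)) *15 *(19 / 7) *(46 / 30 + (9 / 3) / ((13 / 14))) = -241624539 / 259210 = -932.16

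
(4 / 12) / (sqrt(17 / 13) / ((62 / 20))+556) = 1736527 / 2896525761- 155 * sqrt(221) / 5793051522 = 0.00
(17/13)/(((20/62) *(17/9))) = 279/130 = 2.15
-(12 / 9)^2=-16 / 9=-1.78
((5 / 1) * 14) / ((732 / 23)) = 805 / 366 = 2.20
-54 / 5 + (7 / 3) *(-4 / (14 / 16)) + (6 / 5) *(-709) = -13084 / 15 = -872.27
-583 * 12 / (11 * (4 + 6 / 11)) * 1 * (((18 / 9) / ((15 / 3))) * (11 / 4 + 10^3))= -56121.91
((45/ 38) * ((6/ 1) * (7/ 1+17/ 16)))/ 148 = 17415/ 44992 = 0.39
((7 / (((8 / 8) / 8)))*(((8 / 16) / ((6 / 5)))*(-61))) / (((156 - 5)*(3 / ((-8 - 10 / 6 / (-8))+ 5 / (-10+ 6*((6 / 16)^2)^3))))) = 556005903985 / 21339556164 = 26.06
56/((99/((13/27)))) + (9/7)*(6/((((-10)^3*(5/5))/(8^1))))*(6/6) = 492658/2338875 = 0.21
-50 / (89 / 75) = -3750 / 89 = -42.13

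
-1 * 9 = -9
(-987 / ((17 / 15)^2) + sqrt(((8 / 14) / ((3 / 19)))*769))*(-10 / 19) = 2220750 / 5491 - 20*sqrt(306831) / 399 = 376.67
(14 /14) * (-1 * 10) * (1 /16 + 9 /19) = -5.36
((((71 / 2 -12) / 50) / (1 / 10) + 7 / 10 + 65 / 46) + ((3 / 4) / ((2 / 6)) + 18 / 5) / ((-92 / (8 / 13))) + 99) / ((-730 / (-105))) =127722 / 8395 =15.21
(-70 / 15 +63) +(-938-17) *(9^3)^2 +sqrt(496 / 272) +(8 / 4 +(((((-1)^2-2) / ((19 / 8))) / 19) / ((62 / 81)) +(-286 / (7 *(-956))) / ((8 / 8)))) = -57013074784563797 / 112335258 +sqrt(527) / 17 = -507526093.30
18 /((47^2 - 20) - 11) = 0.01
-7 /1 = -7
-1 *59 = -59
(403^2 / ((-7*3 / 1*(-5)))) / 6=162409 / 630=257.79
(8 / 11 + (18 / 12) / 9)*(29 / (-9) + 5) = 472 / 297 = 1.59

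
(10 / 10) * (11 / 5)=11 / 5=2.20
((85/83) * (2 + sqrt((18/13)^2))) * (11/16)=10285/4316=2.38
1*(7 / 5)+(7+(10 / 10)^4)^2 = 327 / 5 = 65.40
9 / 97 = 0.09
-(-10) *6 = 60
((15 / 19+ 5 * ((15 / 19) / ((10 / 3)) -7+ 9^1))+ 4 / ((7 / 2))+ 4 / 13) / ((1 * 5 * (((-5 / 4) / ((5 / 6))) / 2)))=-92842 / 25935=-3.58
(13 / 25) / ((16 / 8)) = 13 / 50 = 0.26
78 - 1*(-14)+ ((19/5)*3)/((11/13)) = 5801/55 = 105.47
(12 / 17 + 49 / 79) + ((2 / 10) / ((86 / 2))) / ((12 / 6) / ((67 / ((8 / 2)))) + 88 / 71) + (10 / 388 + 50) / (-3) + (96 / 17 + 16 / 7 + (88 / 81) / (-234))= -89087766715514527 / 12010372446421440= -7.42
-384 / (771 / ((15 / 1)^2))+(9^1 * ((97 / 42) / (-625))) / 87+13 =-99.06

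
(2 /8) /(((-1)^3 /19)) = -19 /4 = -4.75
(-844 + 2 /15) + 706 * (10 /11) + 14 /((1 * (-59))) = -1969252 /9735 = -202.29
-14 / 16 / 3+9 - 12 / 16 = 191 / 24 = 7.96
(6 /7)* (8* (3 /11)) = 144 /77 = 1.87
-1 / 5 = -0.20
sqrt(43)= 6.56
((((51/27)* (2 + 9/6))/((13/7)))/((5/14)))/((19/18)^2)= 209916/23465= 8.95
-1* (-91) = 91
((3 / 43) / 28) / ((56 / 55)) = 165 / 67424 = 0.00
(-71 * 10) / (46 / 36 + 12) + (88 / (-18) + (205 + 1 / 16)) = 5048855 / 34416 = 146.70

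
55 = 55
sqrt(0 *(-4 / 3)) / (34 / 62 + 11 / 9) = 0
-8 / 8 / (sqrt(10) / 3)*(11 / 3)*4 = -22*sqrt(10) / 5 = -13.91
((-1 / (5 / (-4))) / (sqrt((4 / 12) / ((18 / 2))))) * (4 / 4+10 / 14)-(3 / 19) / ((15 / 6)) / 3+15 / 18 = 463 / 570+144 * sqrt(3) / 35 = 7.94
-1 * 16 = -16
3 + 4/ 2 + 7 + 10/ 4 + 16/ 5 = 177/ 10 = 17.70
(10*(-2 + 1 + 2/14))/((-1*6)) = 10/7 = 1.43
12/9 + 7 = 25/3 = 8.33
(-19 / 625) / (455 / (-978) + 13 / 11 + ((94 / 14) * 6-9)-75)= 1430814 / 2023740625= 0.00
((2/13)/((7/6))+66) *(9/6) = 9027/91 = 99.20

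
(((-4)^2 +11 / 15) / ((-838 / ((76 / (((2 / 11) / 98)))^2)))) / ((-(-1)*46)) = -105297593324 / 144555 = -728425.81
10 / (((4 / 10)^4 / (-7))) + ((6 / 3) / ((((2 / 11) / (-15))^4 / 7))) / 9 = 72058437.50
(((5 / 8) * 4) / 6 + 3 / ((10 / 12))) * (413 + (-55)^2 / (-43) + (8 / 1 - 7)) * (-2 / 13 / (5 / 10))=-3561257 / 8385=-424.72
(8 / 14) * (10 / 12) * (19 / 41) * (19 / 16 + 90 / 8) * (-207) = -1304445 / 2296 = -568.14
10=10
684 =684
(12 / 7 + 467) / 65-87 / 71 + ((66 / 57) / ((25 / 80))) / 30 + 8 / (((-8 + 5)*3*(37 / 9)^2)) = 76338485974 / 12604280325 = 6.06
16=16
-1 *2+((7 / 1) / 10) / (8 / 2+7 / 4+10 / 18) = -2144 / 1135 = -1.89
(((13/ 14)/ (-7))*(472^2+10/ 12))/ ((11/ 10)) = -7898735/ 294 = -26866.45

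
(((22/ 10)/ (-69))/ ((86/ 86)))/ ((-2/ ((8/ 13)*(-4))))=-176/ 4485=-0.04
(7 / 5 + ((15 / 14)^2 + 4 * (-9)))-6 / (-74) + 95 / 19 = -1028731 / 36260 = -28.37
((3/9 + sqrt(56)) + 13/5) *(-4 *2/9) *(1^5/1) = -16 *sqrt(14)/9 - 352/135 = -9.26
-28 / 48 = -7 / 12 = -0.58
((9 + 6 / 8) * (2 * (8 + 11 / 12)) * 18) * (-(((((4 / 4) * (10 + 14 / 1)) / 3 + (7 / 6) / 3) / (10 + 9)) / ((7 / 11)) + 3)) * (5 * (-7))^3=75341254625 / 152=495666148.85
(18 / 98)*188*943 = 1595556 / 49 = 32562.37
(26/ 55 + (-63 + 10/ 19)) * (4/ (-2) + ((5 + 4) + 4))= -64791/ 95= -682.01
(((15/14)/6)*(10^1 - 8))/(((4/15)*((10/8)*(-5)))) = -3/14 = -0.21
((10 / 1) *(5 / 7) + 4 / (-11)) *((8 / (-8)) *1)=-522 / 77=-6.78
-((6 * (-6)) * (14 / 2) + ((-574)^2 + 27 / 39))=-4279921 / 13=-329224.69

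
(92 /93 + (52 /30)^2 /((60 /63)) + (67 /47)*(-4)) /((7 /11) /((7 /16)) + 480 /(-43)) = 402697537 /2508954000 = 0.16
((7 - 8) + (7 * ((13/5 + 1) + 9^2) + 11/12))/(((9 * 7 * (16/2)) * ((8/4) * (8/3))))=35527/161280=0.22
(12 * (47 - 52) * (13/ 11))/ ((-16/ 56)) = 2730/ 11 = 248.18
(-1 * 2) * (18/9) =-4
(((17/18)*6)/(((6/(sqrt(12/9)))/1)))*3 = 17*sqrt(3)/9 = 3.27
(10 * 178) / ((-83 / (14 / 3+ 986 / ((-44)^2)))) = -111.00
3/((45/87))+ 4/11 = 339/55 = 6.16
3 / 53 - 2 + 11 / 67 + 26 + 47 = 252905 / 3551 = 71.22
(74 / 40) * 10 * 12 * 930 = 206460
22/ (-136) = -11/ 68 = -0.16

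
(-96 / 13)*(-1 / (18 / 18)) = 96 / 13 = 7.38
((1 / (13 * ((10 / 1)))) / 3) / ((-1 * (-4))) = 0.00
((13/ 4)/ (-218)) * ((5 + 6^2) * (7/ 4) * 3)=-11193/ 3488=-3.21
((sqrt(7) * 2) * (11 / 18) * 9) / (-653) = -11 * sqrt(7) / 653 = -0.04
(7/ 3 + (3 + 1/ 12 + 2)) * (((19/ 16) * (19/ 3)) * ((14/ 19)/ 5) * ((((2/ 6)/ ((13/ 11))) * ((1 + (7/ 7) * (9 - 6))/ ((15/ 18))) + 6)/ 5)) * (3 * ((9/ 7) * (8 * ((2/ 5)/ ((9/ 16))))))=6466384/ 24375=265.29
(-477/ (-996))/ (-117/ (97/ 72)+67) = -15423/ 639100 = -0.02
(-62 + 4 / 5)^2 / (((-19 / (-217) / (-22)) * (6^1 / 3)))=-223509132 / 475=-470545.54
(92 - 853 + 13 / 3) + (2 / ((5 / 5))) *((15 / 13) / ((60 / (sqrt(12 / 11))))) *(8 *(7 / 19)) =-2270 / 3 + 56 *sqrt(33) / 2717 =-756.55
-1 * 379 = -379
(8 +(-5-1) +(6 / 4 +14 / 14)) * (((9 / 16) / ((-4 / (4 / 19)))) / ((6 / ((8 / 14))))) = -27 / 2128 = -0.01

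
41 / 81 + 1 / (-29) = 1108 / 2349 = 0.47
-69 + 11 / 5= -334 / 5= -66.80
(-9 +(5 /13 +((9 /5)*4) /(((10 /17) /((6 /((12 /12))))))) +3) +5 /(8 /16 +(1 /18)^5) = 4779288751 /61411025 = 77.82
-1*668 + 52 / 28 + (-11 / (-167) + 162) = -589266 / 1169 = -504.08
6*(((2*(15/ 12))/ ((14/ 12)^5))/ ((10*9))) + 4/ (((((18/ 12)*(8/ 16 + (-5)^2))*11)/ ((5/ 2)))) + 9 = 257429077/ 28286181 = 9.10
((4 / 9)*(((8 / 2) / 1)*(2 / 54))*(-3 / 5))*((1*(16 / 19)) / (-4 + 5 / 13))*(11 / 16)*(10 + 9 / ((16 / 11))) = 37037 / 361665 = 0.10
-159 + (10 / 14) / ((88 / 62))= -48817 / 308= -158.50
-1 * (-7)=7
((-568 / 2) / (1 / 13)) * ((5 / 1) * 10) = -184600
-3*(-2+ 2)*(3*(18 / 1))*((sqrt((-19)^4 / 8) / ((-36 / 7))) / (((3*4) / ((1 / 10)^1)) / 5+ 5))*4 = 0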